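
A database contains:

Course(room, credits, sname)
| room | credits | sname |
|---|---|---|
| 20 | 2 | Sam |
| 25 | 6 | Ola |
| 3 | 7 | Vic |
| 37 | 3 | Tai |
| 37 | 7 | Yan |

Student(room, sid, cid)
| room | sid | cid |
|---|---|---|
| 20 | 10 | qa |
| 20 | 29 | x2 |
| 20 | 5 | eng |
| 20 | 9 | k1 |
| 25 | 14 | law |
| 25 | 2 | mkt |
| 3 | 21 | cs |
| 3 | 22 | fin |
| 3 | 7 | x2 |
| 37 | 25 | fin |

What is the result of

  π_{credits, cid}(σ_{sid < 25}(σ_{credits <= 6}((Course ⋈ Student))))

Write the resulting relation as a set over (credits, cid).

{(2, eng), (2, k1), (2, qa), (6, law), (6, mkt)}

Course ⋈ Student (natural join on room): {(20, 2, Sam, 10, qa), (20, 2, Sam, 29, x2), (20, 2, Sam, 5, eng), (20, 2, Sam, 9, k1), (25, 6, Ola, 14, law), (25, 6, Ola, 2, mkt), (3, 7, Vic, 21, cs), (3, 7, Vic, 22, fin), (3, 7, Vic, 7, x2), (37, 3, Tai, 25, fin), (37, 7, Yan, 25, fin)}
Selection credits <= 6: {(20, 2, Sam, 10, qa), (20, 2, Sam, 29, x2), (20, 2, Sam, 5, eng), (20, 2, Sam, 9, k1), (25, 6, Ola, 14, law), (25, 6, Ola, 2, mkt), (37, 3, Tai, 25, fin)}
Selection sid < 25: {(20, 2, Sam, 10, qa), (20, 2, Sam, 5, eng), (20, 2, Sam, 9, k1), (25, 6, Ola, 14, law), (25, 6, Ola, 2, mkt)}
Keep only column(s) credits, cid: {(2, eng), (2, k1), (2, qa), (6, law), (6, mkt)}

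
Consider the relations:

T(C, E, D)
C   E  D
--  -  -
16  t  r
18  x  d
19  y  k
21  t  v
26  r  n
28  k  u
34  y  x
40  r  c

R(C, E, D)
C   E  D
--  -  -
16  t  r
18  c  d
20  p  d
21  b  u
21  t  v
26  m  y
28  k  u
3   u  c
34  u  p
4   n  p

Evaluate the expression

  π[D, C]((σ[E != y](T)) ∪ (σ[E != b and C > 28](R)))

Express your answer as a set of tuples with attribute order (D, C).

{(c, 40), (d, 18), (n, 26), (p, 34), (r, 16), (u, 28), (v, 21)}

σ[E != y]: keep tuples satisfying E != y → {(16, t, r), (18, x, d), (21, t, v), (26, r, n), (28, k, u), (40, r, c)}
σ[E != b and C > 28]: keep tuples satisfying E != b and C > 28 → {(34, u, p)}
Set union of the two operands is {(16, t, r), (18, x, d), (21, t, v), (26, r, n), (28, k, u), (34, u, p), (40, r, c)}.
Keep only column(s) D, C: {(c, 40), (d, 18), (n, 26), (p, 34), (r, 16), (u, 28), (v, 21)}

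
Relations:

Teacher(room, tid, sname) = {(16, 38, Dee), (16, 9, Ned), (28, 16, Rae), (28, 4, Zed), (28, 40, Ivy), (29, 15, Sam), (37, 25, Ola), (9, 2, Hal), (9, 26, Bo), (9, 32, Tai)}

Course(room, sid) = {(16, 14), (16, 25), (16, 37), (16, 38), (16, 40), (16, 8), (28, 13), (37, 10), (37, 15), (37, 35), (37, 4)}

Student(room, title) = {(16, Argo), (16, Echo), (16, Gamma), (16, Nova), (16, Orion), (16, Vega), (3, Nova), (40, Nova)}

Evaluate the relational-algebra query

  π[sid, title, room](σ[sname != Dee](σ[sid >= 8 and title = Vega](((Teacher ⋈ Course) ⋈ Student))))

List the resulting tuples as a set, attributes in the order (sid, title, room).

{(14, Vega, 16), (25, Vega, 16), (37, Vega, 16), (38, Vega, 16), (40, Vega, 16), (8, Vega, 16)}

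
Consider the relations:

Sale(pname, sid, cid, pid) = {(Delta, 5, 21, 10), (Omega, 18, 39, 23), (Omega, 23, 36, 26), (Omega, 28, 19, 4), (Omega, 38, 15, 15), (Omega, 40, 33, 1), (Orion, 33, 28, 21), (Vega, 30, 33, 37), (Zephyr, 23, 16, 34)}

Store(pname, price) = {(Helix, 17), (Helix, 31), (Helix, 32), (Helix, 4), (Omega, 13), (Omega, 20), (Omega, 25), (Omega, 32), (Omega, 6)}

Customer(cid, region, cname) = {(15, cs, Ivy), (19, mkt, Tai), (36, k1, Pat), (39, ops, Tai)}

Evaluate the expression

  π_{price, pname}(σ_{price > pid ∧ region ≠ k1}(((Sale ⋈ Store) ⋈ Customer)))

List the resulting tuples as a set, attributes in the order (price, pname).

Sale ⋈ Store (natural join on pname): {(Omega, 18, 39, 23, 13), (Omega, 18, 39, 23, 20), (Omega, 18, 39, 23, 25), (Omega, 18, 39, 23, 32), (Omega, 18, 39, 23, 6), (Omega, 23, 36, 26, 13), (Omega, 23, 36, 26, 20), (Omega, 23, 36, 26, 25), (Omega, 23, 36, 26, 32), (Omega, 23, 36, 26, 6), (Omega, 28, 19, 4, 13), (Omega, 28, 19, 4, 20), (Omega, 28, 19, 4, 25), (Omega, 28, 19, 4, 32), (Omega, 28, 19, 4, 6), (Omega, 38, 15, 15, 13), (Omega, 38, 15, 15, 20), (Omega, 38, 15, 15, 25), (Omega, 38, 15, 15, 32), (Omega, 38, 15, 15, 6), (Omega, 40, 33, 1, 13), (Omega, 40, 33, 1, 20), (Omega, 40, 33, 1, 25), (Omega, 40, 33, 1, 32), (Omega, 40, 33, 1, 6)}
(Sale ⋈ Store) ⋈ Customer (natural join on cid): {(Omega, 18, 39, 23, 13, ops, Tai), (Omega, 18, 39, 23, 20, ops, Tai), (Omega, 18, 39, 23, 25, ops, Tai), (Omega, 18, 39, 23, 32, ops, Tai), (Omega, 18, 39, 23, 6, ops, Tai), (Omega, 23, 36, 26, 13, k1, Pat), (Omega, 23, 36, 26, 20, k1, Pat), (Omega, 23, 36, 26, 25, k1, Pat), (Omega, 23, 36, 26, 32, k1, Pat), (Omega, 23, 36, 26, 6, k1, Pat), (Omega, 28, 19, 4, 13, mkt, Tai), (Omega, 28, 19, 4, 20, mkt, Tai), (Omega, 28, 19, 4, 25, mkt, Tai), (Omega, 28, 19, 4, 32, mkt, Tai), (Omega, 28, 19, 4, 6, mkt, Tai), (Omega, 38, 15, 15, 13, cs, Ivy), (Omega, 38, 15, 15, 20, cs, Ivy), (Omega, 38, 15, 15, 25, cs, Ivy), (Omega, 38, 15, 15, 32, cs, Ivy), (Omega, 38, 15, 15, 6, cs, Ivy)}
σ[price > pid ∧ region ≠ k1]: keep tuples satisfying price > pid ∧ region ≠ k1 → {(Omega, 18, 39, 23, 25, ops, Tai), (Omega, 18, 39, 23, 32, ops, Tai), (Omega, 28, 19, 4, 13, mkt, Tai), (Omega, 28, 19, 4, 20, mkt, Tai), (Omega, 28, 19, 4, 25, mkt, Tai), (Omega, 28, 19, 4, 32, mkt, Tai), (Omega, 28, 19, 4, 6, mkt, Tai), (Omega, 38, 15, 15, 20, cs, Ivy), (Omega, 38, 15, 15, 25, cs, Ivy), (Omega, 38, 15, 15, 32, cs, Ivy)}
π[price, pname]: project onto (price, pname) (5 duplicate(s) eliminated) → {(13, Omega), (20, Omega), (25, Omega), (32, Omega), (6, Omega)}

{(13, Omega), (20, Omega), (25, Omega), (32, Omega), (6, Omega)}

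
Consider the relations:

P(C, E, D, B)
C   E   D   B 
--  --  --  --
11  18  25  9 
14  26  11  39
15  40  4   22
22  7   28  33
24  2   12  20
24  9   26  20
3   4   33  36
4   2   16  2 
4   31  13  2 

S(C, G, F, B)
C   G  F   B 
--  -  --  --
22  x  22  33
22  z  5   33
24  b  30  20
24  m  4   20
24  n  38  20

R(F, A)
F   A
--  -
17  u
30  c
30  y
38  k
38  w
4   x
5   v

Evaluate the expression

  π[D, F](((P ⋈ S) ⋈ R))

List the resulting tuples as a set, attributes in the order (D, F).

{(12, 30), (12, 38), (12, 4), (26, 30), (26, 38), (26, 4), (28, 5)}

Natural join on C, B: {(22, 7, 28, 33, x, 22), (22, 7, 28, 33, z, 5), (24, 2, 12, 20, b, 30), (24, 2, 12, 20, m, 4), (24, 2, 12, 20, n, 38), (24, 9, 26, 20, b, 30), (24, 9, 26, 20, m, 4), (24, 9, 26, 20, n, 38)}
Natural join on F: {(22, 7, 28, 33, z, 5, v), (24, 2, 12, 20, b, 30, c), (24, 2, 12, 20, b, 30, y), (24, 2, 12, 20, m, 4, x), (24, 2, 12, 20, n, 38, k), (24, 2, 12, 20, n, 38, w), (24, 9, 26, 20, b, 30, c), (24, 9, 26, 20, b, 30, y), (24, 9, 26, 20, m, 4, x), (24, 9, 26, 20, n, 38, k), (24, 9, 26, 20, n, 38, w)}
Projecting to D, F (4 duplicate(s) eliminated): {(12, 30), (12, 38), (12, 4), (26, 30), (26, 38), (26, 4), (28, 5)}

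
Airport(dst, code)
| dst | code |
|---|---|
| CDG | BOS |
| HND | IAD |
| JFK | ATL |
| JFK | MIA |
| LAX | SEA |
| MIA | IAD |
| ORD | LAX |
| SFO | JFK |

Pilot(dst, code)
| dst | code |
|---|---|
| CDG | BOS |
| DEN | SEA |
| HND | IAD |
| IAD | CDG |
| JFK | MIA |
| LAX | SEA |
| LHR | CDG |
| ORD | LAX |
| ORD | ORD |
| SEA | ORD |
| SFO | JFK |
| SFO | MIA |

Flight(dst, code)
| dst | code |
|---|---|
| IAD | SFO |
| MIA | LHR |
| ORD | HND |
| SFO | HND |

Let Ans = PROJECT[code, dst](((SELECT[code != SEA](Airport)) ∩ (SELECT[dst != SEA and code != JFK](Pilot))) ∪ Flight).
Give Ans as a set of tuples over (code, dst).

Apply σ_{code != SEA}; surviving tuples: {(CDG, BOS), (HND, IAD), (JFK, ATL), (JFK, MIA), (MIA, IAD), (ORD, LAX), (SFO, JFK)}
Apply σ_{dst != SEA and code != JFK}; surviving tuples: {(CDG, BOS), (DEN, SEA), (HND, IAD), (IAD, CDG), (JFK, MIA), (LAX, SEA), (LHR, CDG), (ORD, LAX), (ORD, ORD), (SFO, MIA)}
Set intersection of the two operands is {(CDG, BOS), (HND, IAD), (JFK, MIA), (ORD, LAX)}.
Set union of the two operands is {(CDG, BOS), (HND, IAD), (IAD, SFO), (JFK, MIA), (MIA, LHR), (ORD, HND), (ORD, LAX), (SFO, HND)}.
Keep only column(s) code, dst: {(BOS, CDG), (HND, ORD), (HND, SFO), (IAD, HND), (LAX, ORD), (LHR, MIA), (MIA, JFK), (SFO, IAD)}

{(BOS, CDG), (HND, ORD), (HND, SFO), (IAD, HND), (LAX, ORD), (LHR, MIA), (MIA, JFK), (SFO, IAD)}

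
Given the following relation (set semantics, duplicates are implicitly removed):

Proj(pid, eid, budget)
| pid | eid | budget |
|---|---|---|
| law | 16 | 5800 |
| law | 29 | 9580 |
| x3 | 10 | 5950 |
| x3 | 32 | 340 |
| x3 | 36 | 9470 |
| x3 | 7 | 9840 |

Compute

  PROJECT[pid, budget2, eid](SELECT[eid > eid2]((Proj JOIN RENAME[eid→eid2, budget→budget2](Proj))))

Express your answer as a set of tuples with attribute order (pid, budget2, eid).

ρ[eid→eid2, budget→budget2]: schema becomes (pid, eid2, budget2); tuples unchanged.
Proj ⋈ RENAME[eid→eid2, budget→budget2](Proj) (natural join on pid): {(law, 16, 5800, 16, 5800), (law, 16, 5800, 29, 9580), (law, 29, 9580, 16, 5800), (law, 29, 9580, 29, 9580), (x3, 10, 5950, 10, 5950), (x3, 10, 5950, 32, 340), (x3, 10, 5950, 36, 9470), (x3, 10, 5950, 7, 9840), (x3, 32, 340, 10, 5950), (x3, 32, 340, 32, 340), (x3, 32, 340, 36, 9470), (x3, 32, 340, 7, 9840), (x3, 36, 9470, 10, 5950), (x3, 36, 9470, 32, 340), (x3, 36, 9470, 36, 9470), (x3, 36, 9470, 7, 9840), (x3, 7, 9840, 10, 5950), (x3, 7, 9840, 32, 340), (x3, 7, 9840, 36, 9470), (x3, 7, 9840, 7, 9840)}
Apply σ_{eid > eid2}; surviving tuples: {(law, 29, 9580, 16, 5800), (x3, 10, 5950, 7, 9840), (x3, 32, 340, 10, 5950), (x3, 32, 340, 7, 9840), (x3, 36, 9470, 10, 5950), (x3, 36, 9470, 32, 340), (x3, 36, 9470, 7, 9840)}
π[pid, budget2, eid]: project onto (pid, budget2, eid) → {(law, 5800, 29), (x3, 340, 36), (x3, 5950, 32), (x3, 5950, 36), (x3, 9840, 10), (x3, 9840, 32), (x3, 9840, 36)}

{(law, 5800, 29), (x3, 340, 36), (x3, 5950, 32), (x3, 5950, 36), (x3, 9840, 10), (x3, 9840, 32), (x3, 9840, 36)}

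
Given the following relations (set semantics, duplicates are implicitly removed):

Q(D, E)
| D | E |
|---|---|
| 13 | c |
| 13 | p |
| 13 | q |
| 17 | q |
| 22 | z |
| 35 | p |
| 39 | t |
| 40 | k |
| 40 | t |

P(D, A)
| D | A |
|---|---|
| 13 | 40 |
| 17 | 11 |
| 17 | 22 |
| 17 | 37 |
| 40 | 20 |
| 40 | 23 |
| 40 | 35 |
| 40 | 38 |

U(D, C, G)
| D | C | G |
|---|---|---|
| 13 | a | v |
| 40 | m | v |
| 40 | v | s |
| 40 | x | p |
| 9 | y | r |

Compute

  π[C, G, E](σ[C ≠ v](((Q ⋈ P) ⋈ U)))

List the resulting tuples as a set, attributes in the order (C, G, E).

{(a, v, c), (a, v, p), (a, v, q), (m, v, k), (m, v, t), (x, p, k), (x, p, t)}

Q ⋈ P (natural join on D): {(13, c, 40), (13, p, 40), (13, q, 40), (17, q, 11), (17, q, 22), (17, q, 37), (40, k, 20), (40, k, 23), (40, k, 35), (40, k, 38), (40, t, 20), (40, t, 23), (40, t, 35), (40, t, 38)}
(Q ⋈ P) ⋈ U (natural join on D): {(13, c, 40, a, v), (13, p, 40, a, v), (13, q, 40, a, v), (40, k, 20, m, v), (40, k, 20, v, s), (40, k, 20, x, p), (40, k, 23, m, v), (40, k, 23, v, s), (40, k, 23, x, p), (40, k, 35, m, v), (40, k, 35, v, s), (40, k, 35, x, p), (40, k, 38, m, v), (40, k, 38, v, s), (40, k, 38, x, p), (40, t, 20, m, v), (40, t, 20, v, s), (40, t, 20, x, p), (40, t, 23, m, v), (40, t, 23, v, s), (40, t, 23, x, p), (40, t, 35, m, v), (40, t, 35, v, s), (40, t, 35, x, p), (40, t, 38, m, v), (40, t, 38, v, s), (40, t, 38, x, p)}
Filtering on C ≠ v leaves {(13, c, 40, a, v), (13, p, 40, a, v), (13, q, 40, a, v), (40, k, 20, m, v), (40, k, 20, x, p), (40, k, 23, m, v), (40, k, 23, x, p), (40, k, 35, m, v), (40, k, 35, x, p), (40, k, 38, m, v), (40, k, 38, x, p), (40, t, 20, m, v), (40, t, 20, x, p), (40, t, 23, m, v), (40, t, 23, x, p), (40, t, 35, m, v), (40, t, 35, x, p), (40, t, 38, m, v), (40, t, 38, x, p)}.
π_{C, G, E} gives {(a, v, c), (a, v, p), (a, v, q), (m, v, k), (m, v, t), (x, p, k), (x, p, t)} (12 duplicate(s) eliminated).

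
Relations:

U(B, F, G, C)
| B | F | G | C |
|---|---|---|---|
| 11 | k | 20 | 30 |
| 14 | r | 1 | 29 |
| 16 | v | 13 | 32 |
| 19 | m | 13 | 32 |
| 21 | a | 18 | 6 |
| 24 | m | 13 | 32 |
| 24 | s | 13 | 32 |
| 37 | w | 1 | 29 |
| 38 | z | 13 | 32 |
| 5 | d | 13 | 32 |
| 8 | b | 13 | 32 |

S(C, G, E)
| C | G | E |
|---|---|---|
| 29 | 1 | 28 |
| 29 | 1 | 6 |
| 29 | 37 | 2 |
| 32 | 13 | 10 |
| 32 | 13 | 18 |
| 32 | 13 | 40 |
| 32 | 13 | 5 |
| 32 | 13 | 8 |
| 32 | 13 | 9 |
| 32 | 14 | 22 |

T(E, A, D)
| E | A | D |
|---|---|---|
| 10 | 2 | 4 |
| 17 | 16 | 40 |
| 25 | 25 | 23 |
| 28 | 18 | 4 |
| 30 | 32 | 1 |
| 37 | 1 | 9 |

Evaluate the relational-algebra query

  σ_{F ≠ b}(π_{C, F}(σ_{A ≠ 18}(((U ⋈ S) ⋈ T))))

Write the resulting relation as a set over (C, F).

{(32, d), (32, m), (32, s), (32, v), (32, z)}

Joining U and S on G, C yields {(14, r, 1, 29, 28), (14, r, 1, 29, 6), (16, v, 13, 32, 10), (16, v, 13, 32, 18), (16, v, 13, 32, 40), (16, v, 13, 32, 5), (16, v, 13, 32, 8), (16, v, 13, 32, 9), (19, m, 13, 32, 10), (19, m, 13, 32, 18), (19, m, 13, 32, 40), (19, m, 13, 32, 5), (19, m, 13, 32, 8), (19, m, 13, 32, 9), (24, m, 13, 32, 10), (24, m, 13, 32, 18), (24, m, 13, 32, 40), (24, m, 13, 32, 5), (24, m, 13, 32, 8), (24, m, 13, 32, 9), (24, s, 13, 32, 10), (24, s, 13, 32, 18), (24, s, 13, 32, 40), (24, s, 13, 32, 5), (24, s, 13, 32, 8), (24, s, 13, 32, 9), (37, w, 1, 29, 28), (37, w, 1, 29, 6), (38, z, 13, 32, 10), (38, z, 13, 32, 18), (38, z, 13, 32, 40), (38, z, 13, 32, 5), (38, z, 13, 32, 8), (38, z, 13, 32, 9), (5, d, 13, 32, 10), (5, d, 13, 32, 18), (5, d, 13, 32, 40), (5, d, 13, 32, 5), (5, d, 13, 32, 8), (5, d, 13, 32, 9), (8, b, 13, 32, 10), (8, b, 13, 32, 18), (8, b, 13, 32, 40), (8, b, 13, 32, 5), (8, b, 13, 32, 8), (8, b, 13, 32, 9)}.
Joining (U ⋈ S) and T on E yields {(14, r, 1, 29, 28, 18, 4), (16, v, 13, 32, 10, 2, 4), (19, m, 13, 32, 10, 2, 4), (24, m, 13, 32, 10, 2, 4), (24, s, 13, 32, 10, 2, 4), (37, w, 1, 29, 28, 18, 4), (38, z, 13, 32, 10, 2, 4), (5, d, 13, 32, 10, 2, 4), (8, b, 13, 32, 10, 2, 4)}.
σ[A ≠ 18]: keep tuples satisfying A ≠ 18 → {(16, v, 13, 32, 10, 2, 4), (19, m, 13, 32, 10, 2, 4), (24, m, 13, 32, 10, 2, 4), (24, s, 13, 32, 10, 2, 4), (38, z, 13, 32, 10, 2, 4), (5, d, 13, 32, 10, 2, 4), (8, b, 13, 32, 10, 2, 4)}
π_{C, F} gives {(32, b), (32, d), (32, m), (32, s), (32, v), (32, z)} (1 duplicate(s) eliminated).
σ[F ≠ b]: keep tuples satisfying F ≠ b → {(32, d), (32, m), (32, s), (32, v), (32, z)}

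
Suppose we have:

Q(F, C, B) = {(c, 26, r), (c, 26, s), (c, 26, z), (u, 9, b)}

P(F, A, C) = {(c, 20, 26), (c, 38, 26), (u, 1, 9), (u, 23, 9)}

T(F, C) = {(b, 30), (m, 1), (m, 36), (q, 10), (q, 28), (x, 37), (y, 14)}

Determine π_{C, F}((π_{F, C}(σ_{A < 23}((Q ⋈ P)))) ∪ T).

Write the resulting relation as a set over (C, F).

{(1, m), (10, q), (14, y), (26, c), (28, q), (30, b), (36, m), (37, x), (9, u)}

Joining Q and P on F, C yields {(c, 26, r, 20), (c, 26, r, 38), (c, 26, s, 20), (c, 26, s, 38), (c, 26, z, 20), (c, 26, z, 38), (u, 9, b, 1), (u, 9, b, 23)}.
Apply σ_{A < 23}; surviving tuples: {(c, 26, r, 20), (c, 26, s, 20), (c, 26, z, 20), (u, 9, b, 1)}
Projecting to F, C (2 duplicate(s) eliminated): {(c, 26), (u, 9)}
Set union of the two operands is {(b, 30), (c, 26), (m, 1), (m, 36), (q, 10), (q, 28), (u, 9), (x, 37), (y, 14)}.
Projecting to C, F: {(1, m), (10, q), (14, y), (26, c), (28, q), (30, b), (36, m), (37, x), (9, u)}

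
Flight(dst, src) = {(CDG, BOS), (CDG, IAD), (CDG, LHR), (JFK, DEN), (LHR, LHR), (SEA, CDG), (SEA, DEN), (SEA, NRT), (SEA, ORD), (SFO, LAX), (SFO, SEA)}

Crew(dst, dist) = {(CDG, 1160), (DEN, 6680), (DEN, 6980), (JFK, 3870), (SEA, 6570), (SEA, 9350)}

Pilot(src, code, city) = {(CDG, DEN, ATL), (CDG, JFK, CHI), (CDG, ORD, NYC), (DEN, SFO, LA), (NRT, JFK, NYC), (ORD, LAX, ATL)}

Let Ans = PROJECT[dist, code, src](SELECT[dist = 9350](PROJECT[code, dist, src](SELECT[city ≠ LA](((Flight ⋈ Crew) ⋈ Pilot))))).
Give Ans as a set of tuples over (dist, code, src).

Flight ⋈ Crew (natural join on dst): {(CDG, BOS, 1160), (CDG, IAD, 1160), (CDG, LHR, 1160), (JFK, DEN, 3870), (SEA, CDG, 6570), (SEA, CDG, 9350), (SEA, DEN, 6570), (SEA, DEN, 9350), (SEA, NRT, 6570), (SEA, NRT, 9350), (SEA, ORD, 6570), (SEA, ORD, 9350)}
(Flight ⋈ Crew) ⋈ Pilot (natural join on src): {(JFK, DEN, 3870, SFO, LA), (SEA, CDG, 6570, DEN, ATL), (SEA, CDG, 6570, JFK, CHI), (SEA, CDG, 6570, ORD, NYC), (SEA, CDG, 9350, DEN, ATL), (SEA, CDG, 9350, JFK, CHI), (SEA, CDG, 9350, ORD, NYC), (SEA, DEN, 6570, SFO, LA), (SEA, DEN, 9350, SFO, LA), (SEA, NRT, 6570, JFK, NYC), (SEA, NRT, 9350, JFK, NYC), (SEA, ORD, 6570, LAX, ATL), (SEA, ORD, 9350, LAX, ATL)}
σ[city ≠ LA]: keep tuples satisfying city ≠ LA → {(SEA, CDG, 6570, DEN, ATL), (SEA, CDG, 6570, JFK, CHI), (SEA, CDG, 6570, ORD, NYC), (SEA, CDG, 9350, DEN, ATL), (SEA, CDG, 9350, JFK, CHI), (SEA, CDG, 9350, ORD, NYC), (SEA, NRT, 6570, JFK, NYC), (SEA, NRT, 9350, JFK, NYC), (SEA, ORD, 6570, LAX, ATL), (SEA, ORD, 9350, LAX, ATL)}
π_{code, dist, src} gives {(DEN, 6570, CDG), (DEN, 9350, CDG), (JFK, 6570, CDG), (JFK, 6570, NRT), (JFK, 9350, CDG), (JFK, 9350, NRT), (LAX, 6570, ORD), (LAX, 9350, ORD), (ORD, 6570, CDG), (ORD, 9350, CDG)}.
σ[dist = 9350]: keep tuples satisfying dist = 9350 → {(DEN, 9350, CDG), (JFK, 9350, CDG), (JFK, 9350, NRT), (LAX, 9350, ORD), (ORD, 9350, CDG)}
π_{dist, code, src} gives {(9350, DEN, CDG), (9350, JFK, CDG), (9350, JFK, NRT), (9350, LAX, ORD), (9350, ORD, CDG)}.

{(9350, DEN, CDG), (9350, JFK, CDG), (9350, JFK, NRT), (9350, LAX, ORD), (9350, ORD, CDG)}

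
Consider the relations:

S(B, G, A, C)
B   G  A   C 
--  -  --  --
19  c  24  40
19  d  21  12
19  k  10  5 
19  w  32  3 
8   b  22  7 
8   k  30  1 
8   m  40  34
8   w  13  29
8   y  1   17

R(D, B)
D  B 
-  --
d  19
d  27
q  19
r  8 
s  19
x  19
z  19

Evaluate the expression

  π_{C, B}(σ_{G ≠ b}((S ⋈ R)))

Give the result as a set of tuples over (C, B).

{(1, 8), (12, 19), (17, 8), (29, 8), (3, 19), (34, 8), (40, 19), (5, 19)}

Natural join on B: {(19, c, 24, 40, d), (19, c, 24, 40, q), (19, c, 24, 40, s), (19, c, 24, 40, x), (19, c, 24, 40, z), (19, d, 21, 12, d), (19, d, 21, 12, q), (19, d, 21, 12, s), (19, d, 21, 12, x), (19, d, 21, 12, z), (19, k, 10, 5, d), (19, k, 10, 5, q), (19, k, 10, 5, s), (19, k, 10, 5, x), (19, k, 10, 5, z), (19, w, 32, 3, d), (19, w, 32, 3, q), (19, w, 32, 3, s), (19, w, 32, 3, x), (19, w, 32, 3, z), (8, b, 22, 7, r), (8, k, 30, 1, r), (8, m, 40, 34, r), (8, w, 13, 29, r), (8, y, 1, 17, r)}
Apply σ_{G ≠ b}; surviving tuples: {(19, c, 24, 40, d), (19, c, 24, 40, q), (19, c, 24, 40, s), (19, c, 24, 40, x), (19, c, 24, 40, z), (19, d, 21, 12, d), (19, d, 21, 12, q), (19, d, 21, 12, s), (19, d, 21, 12, x), (19, d, 21, 12, z), (19, k, 10, 5, d), (19, k, 10, 5, q), (19, k, 10, 5, s), (19, k, 10, 5, x), (19, k, 10, 5, z), (19, w, 32, 3, d), (19, w, 32, 3, q), (19, w, 32, 3, s), (19, w, 32, 3, x), (19, w, 32, 3, z), (8, k, 30, 1, r), (8, m, 40, 34, r), (8, w, 13, 29, r), (8, y, 1, 17, r)}
π_{C, B} gives {(1, 8), (12, 19), (17, 8), (29, 8), (3, 19), (34, 8), (40, 19), (5, 19)} (16 duplicate(s) eliminated).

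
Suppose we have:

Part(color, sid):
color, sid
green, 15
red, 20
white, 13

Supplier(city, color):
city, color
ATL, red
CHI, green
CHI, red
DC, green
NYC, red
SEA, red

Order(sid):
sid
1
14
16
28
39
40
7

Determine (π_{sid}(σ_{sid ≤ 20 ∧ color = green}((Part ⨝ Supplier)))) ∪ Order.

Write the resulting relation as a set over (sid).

{1, 14, 15, 16, 28, 39, 40, 7}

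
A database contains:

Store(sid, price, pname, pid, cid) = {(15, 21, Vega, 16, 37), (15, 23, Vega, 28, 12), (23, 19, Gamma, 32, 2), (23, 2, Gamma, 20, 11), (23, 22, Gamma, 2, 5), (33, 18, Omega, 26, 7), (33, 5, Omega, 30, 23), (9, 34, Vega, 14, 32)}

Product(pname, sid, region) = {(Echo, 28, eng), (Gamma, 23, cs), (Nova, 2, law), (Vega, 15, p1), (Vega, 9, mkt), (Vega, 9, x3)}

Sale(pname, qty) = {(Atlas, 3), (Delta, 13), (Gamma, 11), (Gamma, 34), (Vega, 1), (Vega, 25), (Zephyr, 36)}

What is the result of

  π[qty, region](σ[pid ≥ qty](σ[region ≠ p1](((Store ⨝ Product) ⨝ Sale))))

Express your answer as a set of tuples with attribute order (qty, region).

{(1, mkt), (1, x3), (11, cs)}

Store ⋈ Product (natural join on sid, pname): {(15, 21, Vega, 16, 37, p1), (15, 23, Vega, 28, 12, p1), (23, 19, Gamma, 32, 2, cs), (23, 2, Gamma, 20, 11, cs), (23, 22, Gamma, 2, 5, cs), (9, 34, Vega, 14, 32, mkt), (9, 34, Vega, 14, 32, x3)}
(Store ⨝ Product) ⋈ Sale (natural join on pname): {(15, 21, Vega, 16, 37, p1, 1), (15, 21, Vega, 16, 37, p1, 25), (15, 23, Vega, 28, 12, p1, 1), (15, 23, Vega, 28, 12, p1, 25), (23, 19, Gamma, 32, 2, cs, 11), (23, 19, Gamma, 32, 2, cs, 34), (23, 2, Gamma, 20, 11, cs, 11), (23, 2, Gamma, 20, 11, cs, 34), (23, 22, Gamma, 2, 5, cs, 11), (23, 22, Gamma, 2, 5, cs, 34), (9, 34, Vega, 14, 32, mkt, 1), (9, 34, Vega, 14, 32, mkt, 25), (9, 34, Vega, 14, 32, x3, 1), (9, 34, Vega, 14, 32, x3, 25)}
σ[region ≠ p1]: keep tuples satisfying region ≠ p1 → {(23, 19, Gamma, 32, 2, cs, 11), (23, 19, Gamma, 32, 2, cs, 34), (23, 2, Gamma, 20, 11, cs, 11), (23, 2, Gamma, 20, 11, cs, 34), (23, 22, Gamma, 2, 5, cs, 11), (23, 22, Gamma, 2, 5, cs, 34), (9, 34, Vega, 14, 32, mkt, 1), (9, 34, Vega, 14, 32, mkt, 25), (9, 34, Vega, 14, 32, x3, 1), (9, 34, Vega, 14, 32, x3, 25)}
σ[pid ≥ qty]: keep tuples satisfying pid ≥ qty → {(23, 19, Gamma, 32, 2, cs, 11), (23, 2, Gamma, 20, 11, cs, 11), (9, 34, Vega, 14, 32, mkt, 1), (9, 34, Vega, 14, 32, x3, 1)}
π_{qty, region} gives {(1, mkt), (1, x3), (11, cs)} (1 duplicate(s) eliminated).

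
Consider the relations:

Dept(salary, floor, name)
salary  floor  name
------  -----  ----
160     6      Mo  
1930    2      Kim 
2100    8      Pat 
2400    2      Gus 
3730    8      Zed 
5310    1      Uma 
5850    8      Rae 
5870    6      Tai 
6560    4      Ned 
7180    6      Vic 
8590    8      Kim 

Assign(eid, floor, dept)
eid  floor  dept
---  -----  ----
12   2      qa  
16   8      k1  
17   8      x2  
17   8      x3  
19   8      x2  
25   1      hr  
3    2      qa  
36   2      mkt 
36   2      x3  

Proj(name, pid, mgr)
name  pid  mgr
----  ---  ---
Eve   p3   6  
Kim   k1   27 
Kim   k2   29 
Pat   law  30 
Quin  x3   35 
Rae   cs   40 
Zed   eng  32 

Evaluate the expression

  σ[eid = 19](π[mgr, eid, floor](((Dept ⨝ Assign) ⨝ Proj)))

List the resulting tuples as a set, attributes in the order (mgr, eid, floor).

Natural join on floor: {(1930, 2, Kim, 12, qa), (1930, 2, Kim, 3, qa), (1930, 2, Kim, 36, mkt), (1930, 2, Kim, 36, x3), (2100, 8, Pat, 16, k1), (2100, 8, Pat, 17, x2), (2100, 8, Pat, 17, x3), (2100, 8, Pat, 19, x2), (2400, 2, Gus, 12, qa), (2400, 2, Gus, 3, qa), (2400, 2, Gus, 36, mkt), (2400, 2, Gus, 36, x3), (3730, 8, Zed, 16, k1), (3730, 8, Zed, 17, x2), (3730, 8, Zed, 17, x3), (3730, 8, Zed, 19, x2), (5310, 1, Uma, 25, hr), (5850, 8, Rae, 16, k1), (5850, 8, Rae, 17, x2), (5850, 8, Rae, 17, x3), (5850, 8, Rae, 19, x2), (8590, 8, Kim, 16, k1), (8590, 8, Kim, 17, x2), (8590, 8, Kim, 17, x3), (8590, 8, Kim, 19, x2)}
Natural join on name: {(1930, 2, Kim, 12, qa, k1, 27), (1930, 2, Kim, 12, qa, k2, 29), (1930, 2, Kim, 3, qa, k1, 27), (1930, 2, Kim, 3, qa, k2, 29), (1930, 2, Kim, 36, mkt, k1, 27), (1930, 2, Kim, 36, mkt, k2, 29), (1930, 2, Kim, 36, x3, k1, 27), (1930, 2, Kim, 36, x3, k2, 29), (2100, 8, Pat, 16, k1, law, 30), (2100, 8, Pat, 17, x2, law, 30), (2100, 8, Pat, 17, x3, law, 30), (2100, 8, Pat, 19, x2, law, 30), (3730, 8, Zed, 16, k1, eng, 32), (3730, 8, Zed, 17, x2, eng, 32), (3730, 8, Zed, 17, x3, eng, 32), (3730, 8, Zed, 19, x2, eng, 32), (5850, 8, Rae, 16, k1, cs, 40), (5850, 8, Rae, 17, x2, cs, 40), (5850, 8, Rae, 17, x3, cs, 40), (5850, 8, Rae, 19, x2, cs, 40), (8590, 8, Kim, 16, k1, k1, 27), (8590, 8, Kim, 16, k1, k2, 29), (8590, 8, Kim, 17, x2, k1, 27), (8590, 8, Kim, 17, x2, k2, 29), (8590, 8, Kim, 17, x3, k1, 27), (8590, 8, Kim, 17, x3, k2, 29), (8590, 8, Kim, 19, x2, k1, 27), (8590, 8, Kim, 19, x2, k2, 29)}
π_{mgr, eid, floor} gives {(27, 12, 2), (27, 16, 8), (27, 17, 8), (27, 19, 8), (27, 3, 2), (27, 36, 2), (29, 12, 2), (29, 16, 8), (29, 17, 8), (29, 19, 8), (29, 3, 2), (29, 36, 2), (30, 16, 8), (30, 17, 8), (30, 19, 8), (32, 16, 8), (32, 17, 8), (32, 19, 8), (40, 16, 8), (40, 17, 8), (40, 19, 8)} (7 duplicate(s) eliminated).
Selection eid = 19: {(27, 19, 8), (29, 19, 8), (30, 19, 8), (32, 19, 8), (40, 19, 8)}

{(27, 19, 8), (29, 19, 8), (30, 19, 8), (32, 19, 8), (40, 19, 8)}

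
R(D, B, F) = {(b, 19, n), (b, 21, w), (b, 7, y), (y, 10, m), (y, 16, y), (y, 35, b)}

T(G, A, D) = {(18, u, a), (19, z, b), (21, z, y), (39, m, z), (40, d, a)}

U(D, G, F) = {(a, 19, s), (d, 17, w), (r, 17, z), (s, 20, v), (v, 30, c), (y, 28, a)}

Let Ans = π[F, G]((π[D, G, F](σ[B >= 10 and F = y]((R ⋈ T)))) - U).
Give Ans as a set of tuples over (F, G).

{(y, 21)}

R ⋈ T (natural join on D): {(b, 19, n, 19, z), (b, 21, w, 19, z), (b, 7, y, 19, z), (y, 10, m, 21, z), (y, 16, y, 21, z), (y, 35, b, 21, z)}
σ[B >= 10 and F = y]: keep tuples satisfying B >= 10 and F = y → {(y, 16, y, 21, z)}
Keep only column(s) D, G, F: {(y, 21, y)}
Taking the difference: {(y, 21, y)}
Keep only column(s) F, G: {(y, 21)}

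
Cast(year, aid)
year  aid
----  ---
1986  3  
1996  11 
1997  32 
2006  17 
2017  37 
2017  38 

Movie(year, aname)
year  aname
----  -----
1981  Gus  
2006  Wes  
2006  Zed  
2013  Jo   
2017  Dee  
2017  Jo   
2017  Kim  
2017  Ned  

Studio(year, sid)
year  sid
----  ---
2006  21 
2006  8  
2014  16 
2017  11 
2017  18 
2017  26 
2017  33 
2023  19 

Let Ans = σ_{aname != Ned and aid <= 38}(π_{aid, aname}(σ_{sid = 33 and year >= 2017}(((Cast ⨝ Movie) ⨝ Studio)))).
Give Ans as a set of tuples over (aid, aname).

Joining Cast and Movie on year yields {(2006, 17, Wes), (2006, 17, Zed), (2017, 37, Dee), (2017, 37, Jo), (2017, 37, Kim), (2017, 37, Ned), (2017, 38, Dee), (2017, 38, Jo), (2017, 38, Kim), (2017, 38, Ned)}.
Joining (Cast ⨝ Movie) and Studio on year yields {(2006, 17, Wes, 21), (2006, 17, Wes, 8), (2006, 17, Zed, 21), (2006, 17, Zed, 8), (2017, 37, Dee, 11), (2017, 37, Dee, 18), (2017, 37, Dee, 26), (2017, 37, Dee, 33), (2017, 37, Jo, 11), (2017, 37, Jo, 18), (2017, 37, Jo, 26), (2017, 37, Jo, 33), (2017, 37, Kim, 11), (2017, 37, Kim, 18), (2017, 37, Kim, 26), (2017, 37, Kim, 33), (2017, 37, Ned, 11), (2017, 37, Ned, 18), (2017, 37, Ned, 26), (2017, 37, Ned, 33), (2017, 38, Dee, 11), (2017, 38, Dee, 18), (2017, 38, Dee, 26), (2017, 38, Dee, 33), (2017, 38, Jo, 11), (2017, 38, Jo, 18), (2017, 38, Jo, 26), (2017, 38, Jo, 33), (2017, 38, Kim, 11), (2017, 38, Kim, 18), (2017, 38, Kim, 26), (2017, 38, Kim, 33), (2017, 38, Ned, 11), (2017, 38, Ned, 18), (2017, 38, Ned, 26), (2017, 38, Ned, 33)}.
Apply σ_{sid = 33 and year >= 2017}; surviving tuples: {(2017, 37, Dee, 33), (2017, 37, Jo, 33), (2017, 37, Kim, 33), (2017, 37, Ned, 33), (2017, 38, Dee, 33), (2017, 38, Jo, 33), (2017, 38, Kim, 33), (2017, 38, Ned, 33)}
Projecting to aid, aname: {(37, Dee), (37, Jo), (37, Kim), (37, Ned), (38, Dee), (38, Jo), (38, Kim), (38, Ned)}
Apply σ_{aname != Ned and aid <= 38}; surviving tuples: {(37, Dee), (37, Jo), (37, Kim), (38, Dee), (38, Jo), (38, Kim)}

{(37, Dee), (37, Jo), (37, Kim), (38, Dee), (38, Jo), (38, Kim)}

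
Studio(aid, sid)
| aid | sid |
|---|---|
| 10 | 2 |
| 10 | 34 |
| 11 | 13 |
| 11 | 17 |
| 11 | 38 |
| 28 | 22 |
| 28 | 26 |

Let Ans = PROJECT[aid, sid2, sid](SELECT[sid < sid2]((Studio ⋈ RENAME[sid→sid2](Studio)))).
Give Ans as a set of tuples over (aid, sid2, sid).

{(10, 34, 2), (11, 17, 13), (11, 38, 13), (11, 38, 17), (28, 26, 22)}

ρ[sid→sid2]: schema becomes (aid, sid2); tuples unchanged.
Studio ⋈ RENAME[sid→sid2](Studio) (natural join on aid): {(10, 2, 2), (10, 2, 34), (10, 34, 2), (10, 34, 34), (11, 13, 13), (11, 13, 17), (11, 13, 38), (11, 17, 13), (11, 17, 17), (11, 17, 38), (11, 38, 13), (11, 38, 17), (11, 38, 38), (28, 22, 22), (28, 22, 26), (28, 26, 22), (28, 26, 26)}
Filtering on sid < sid2 leaves {(10, 2, 34), (11, 13, 17), (11, 13, 38), (11, 17, 38), (28, 22, 26)}.
π[aid, sid2, sid]: project onto (aid, sid2, sid) → {(10, 34, 2), (11, 17, 13), (11, 38, 13), (11, 38, 17), (28, 26, 22)}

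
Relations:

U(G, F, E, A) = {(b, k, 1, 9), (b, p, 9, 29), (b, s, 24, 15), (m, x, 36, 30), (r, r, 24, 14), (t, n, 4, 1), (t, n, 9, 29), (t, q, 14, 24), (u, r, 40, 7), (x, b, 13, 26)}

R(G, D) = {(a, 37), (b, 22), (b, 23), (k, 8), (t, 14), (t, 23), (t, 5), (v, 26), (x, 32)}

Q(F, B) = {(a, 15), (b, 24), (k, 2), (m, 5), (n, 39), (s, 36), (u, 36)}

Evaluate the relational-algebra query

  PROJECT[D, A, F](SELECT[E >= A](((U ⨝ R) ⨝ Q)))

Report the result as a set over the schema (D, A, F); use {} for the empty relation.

U ⋈ R (natural join on G): {(b, k, 1, 9, 22), (b, k, 1, 9, 23), (b, p, 9, 29, 22), (b, p, 9, 29, 23), (b, s, 24, 15, 22), (b, s, 24, 15, 23), (t, n, 4, 1, 14), (t, n, 4, 1, 23), (t, n, 4, 1, 5), (t, n, 9, 29, 14), (t, n, 9, 29, 23), (t, n, 9, 29, 5), (t, q, 14, 24, 14), (t, q, 14, 24, 23), (t, q, 14, 24, 5), (x, b, 13, 26, 32)}
(U ⨝ R) ⋈ Q (natural join on F): {(b, k, 1, 9, 22, 2), (b, k, 1, 9, 23, 2), (b, s, 24, 15, 22, 36), (b, s, 24, 15, 23, 36), (t, n, 4, 1, 14, 39), (t, n, 4, 1, 23, 39), (t, n, 4, 1, 5, 39), (t, n, 9, 29, 14, 39), (t, n, 9, 29, 23, 39), (t, n, 9, 29, 5, 39), (x, b, 13, 26, 32, 24)}
Apply σ_{E >= A}; surviving tuples: {(b, s, 24, 15, 22, 36), (b, s, 24, 15, 23, 36), (t, n, 4, 1, 14, 39), (t, n, 4, 1, 23, 39), (t, n, 4, 1, 5, 39)}
π[D, A, F]: project onto (D, A, F) → {(14, 1, n), (22, 15, s), (23, 1, n), (23, 15, s), (5, 1, n)}

{(14, 1, n), (22, 15, s), (23, 1, n), (23, 15, s), (5, 1, n)}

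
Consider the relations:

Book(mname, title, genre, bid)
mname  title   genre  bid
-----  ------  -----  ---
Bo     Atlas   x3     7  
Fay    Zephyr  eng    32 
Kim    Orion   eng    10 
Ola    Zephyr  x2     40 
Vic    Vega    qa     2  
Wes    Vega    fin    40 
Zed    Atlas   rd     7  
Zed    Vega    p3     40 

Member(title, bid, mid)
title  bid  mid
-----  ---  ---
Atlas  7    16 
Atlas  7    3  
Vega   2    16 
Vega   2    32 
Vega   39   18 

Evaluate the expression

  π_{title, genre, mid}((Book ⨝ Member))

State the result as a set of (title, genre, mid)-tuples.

{(Atlas, rd, 16), (Atlas, rd, 3), (Atlas, x3, 16), (Atlas, x3, 3), (Vega, qa, 16), (Vega, qa, 32)}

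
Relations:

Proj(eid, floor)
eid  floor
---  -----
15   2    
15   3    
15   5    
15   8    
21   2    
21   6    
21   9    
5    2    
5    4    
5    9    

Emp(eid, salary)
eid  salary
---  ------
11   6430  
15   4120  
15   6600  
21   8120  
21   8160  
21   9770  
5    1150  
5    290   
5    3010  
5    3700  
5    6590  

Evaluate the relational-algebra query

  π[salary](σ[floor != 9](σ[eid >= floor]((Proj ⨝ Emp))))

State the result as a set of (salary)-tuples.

Proj ⋈ Emp (natural join on eid): {(15, 2, 4120), (15, 2, 6600), (15, 3, 4120), (15, 3, 6600), (15, 5, 4120), (15, 5, 6600), (15, 8, 4120), (15, 8, 6600), (21, 2, 8120), (21, 2, 8160), (21, 2, 9770), (21, 6, 8120), (21, 6, 8160), (21, 6, 9770), (21, 9, 8120), (21, 9, 8160), (21, 9, 9770), (5, 2, 1150), (5, 2, 290), (5, 2, 3010), (5, 2, 3700), (5, 2, 6590), (5, 4, 1150), (5, 4, 290), (5, 4, 3010), (5, 4, 3700), (5, 4, 6590), (5, 9, 1150), (5, 9, 290), (5, 9, 3010), (5, 9, 3700), (5, 9, 6590)}
Filtering on eid >= floor leaves {(15, 2, 4120), (15, 2, 6600), (15, 3, 4120), (15, 3, 6600), (15, 5, 4120), (15, 5, 6600), (15, 8, 4120), (15, 8, 6600), (21, 2, 8120), (21, 2, 8160), (21, 2, 9770), (21, 6, 8120), (21, 6, 8160), (21, 6, 9770), (21, 9, 8120), (21, 9, 8160), (21, 9, 9770), (5, 2, 1150), (5, 2, 290), (5, 2, 3010), (5, 2, 3700), (5, 2, 6590), (5, 4, 1150), (5, 4, 290), (5, 4, 3010), (5, 4, 3700), (5, 4, 6590)}.
Filtering on floor != 9 leaves {(15, 2, 4120), (15, 2, 6600), (15, 3, 4120), (15, 3, 6600), (15, 5, 4120), (15, 5, 6600), (15, 8, 4120), (15, 8, 6600), (21, 2, 8120), (21, 2, 8160), (21, 2, 9770), (21, 6, 8120), (21, 6, 8160), (21, 6, 9770), (5, 2, 1150), (5, 2, 290), (5, 2, 3010), (5, 2, 3700), (5, 2, 6590), (5, 4, 1150), (5, 4, 290), (5, 4, 3010), (5, 4, 3700), (5, 4, 6590)}.
Projecting to salary (14 duplicate(s) eliminated): {1150, 290, 3010, 3700, 4120, 6590, 6600, 8120, 8160, 9770}

{1150, 290, 3010, 3700, 4120, 6590, 6600, 8120, 8160, 9770}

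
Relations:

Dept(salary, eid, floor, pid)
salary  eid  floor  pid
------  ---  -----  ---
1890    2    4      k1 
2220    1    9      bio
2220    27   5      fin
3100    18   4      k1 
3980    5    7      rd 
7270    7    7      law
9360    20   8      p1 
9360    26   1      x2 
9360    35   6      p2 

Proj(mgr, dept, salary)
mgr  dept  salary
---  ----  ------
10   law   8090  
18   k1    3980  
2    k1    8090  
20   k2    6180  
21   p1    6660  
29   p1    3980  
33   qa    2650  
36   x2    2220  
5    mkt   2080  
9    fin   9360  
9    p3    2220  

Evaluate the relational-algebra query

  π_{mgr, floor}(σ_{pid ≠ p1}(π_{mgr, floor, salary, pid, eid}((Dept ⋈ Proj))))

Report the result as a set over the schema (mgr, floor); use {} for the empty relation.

Natural join on salary: {(2220, 1, 9, bio, 36, x2), (2220, 1, 9, bio, 9, p3), (2220, 27, 5, fin, 36, x2), (2220, 27, 5, fin, 9, p3), (3980, 5, 7, rd, 18, k1), (3980, 5, 7, rd, 29, p1), (9360, 20, 8, p1, 9, fin), (9360, 26, 1, x2, 9, fin), (9360, 35, 6, p2, 9, fin)}
π_{mgr, floor, salary, pid, eid} gives {(18, 7, 3980, rd, 5), (29, 7, 3980, rd, 5), (36, 5, 2220, fin, 27), (36, 9, 2220, bio, 1), (9, 1, 9360, x2, 26), (9, 5, 2220, fin, 27), (9, 6, 9360, p2, 35), (9, 8, 9360, p1, 20), (9, 9, 2220, bio, 1)}.
Filtering on pid ≠ p1 leaves {(18, 7, 3980, rd, 5), (29, 7, 3980, rd, 5), (36, 5, 2220, fin, 27), (36, 9, 2220, bio, 1), (9, 1, 9360, x2, 26), (9, 5, 2220, fin, 27), (9, 6, 9360, p2, 35), (9, 9, 2220, bio, 1)}.
π_{mgr, floor} gives {(18, 7), (29, 7), (36, 5), (36, 9), (9, 1), (9, 5), (9, 6), (9, 9)}.

{(18, 7), (29, 7), (36, 5), (36, 9), (9, 1), (9, 5), (9, 6), (9, 9)}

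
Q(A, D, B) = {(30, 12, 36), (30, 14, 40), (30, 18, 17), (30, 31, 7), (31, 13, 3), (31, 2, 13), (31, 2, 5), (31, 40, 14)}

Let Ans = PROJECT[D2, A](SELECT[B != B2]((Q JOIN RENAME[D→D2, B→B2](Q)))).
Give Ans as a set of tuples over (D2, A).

ρ[D→D2, B→B2]: schema becomes (A, D2, B2); tuples unchanged.
Joining Q and RENAME[D→D2, B→B2](Q) on A yields {(30, 12, 36, 12, 36), (30, 12, 36, 14, 40), (30, 12, 36, 18, 17), (30, 12, 36, 31, 7), (30, 14, 40, 12, 36), (30, 14, 40, 14, 40), (30, 14, 40, 18, 17), (30, 14, 40, 31, 7), (30, 18, 17, 12, 36), (30, 18, 17, 14, 40), (30, 18, 17, 18, 17), (30, 18, 17, 31, 7), (30, 31, 7, 12, 36), (30, 31, 7, 14, 40), (30, 31, 7, 18, 17), (30, 31, 7, 31, 7), (31, 13, 3, 13, 3), (31, 13, 3, 2, 13), (31, 13, 3, 2, 5), (31, 13, 3, 40, 14), (31, 2, 13, 13, 3), (31, 2, 13, 2, 13), (31, 2, 13, 2, 5), (31, 2, 13, 40, 14), (31, 2, 5, 13, 3), (31, 2, 5, 2, 13), (31, 2, 5, 2, 5), (31, 2, 5, 40, 14), (31, 40, 14, 13, 3), (31, 40, 14, 2, 13), (31, 40, 14, 2, 5), (31, 40, 14, 40, 14)}.
Filtering on B != B2 leaves {(30, 12, 36, 14, 40), (30, 12, 36, 18, 17), (30, 12, 36, 31, 7), (30, 14, 40, 12, 36), (30, 14, 40, 18, 17), (30, 14, 40, 31, 7), (30, 18, 17, 12, 36), (30, 18, 17, 14, 40), (30, 18, 17, 31, 7), (30, 31, 7, 12, 36), (30, 31, 7, 14, 40), (30, 31, 7, 18, 17), (31, 13, 3, 2, 13), (31, 13, 3, 2, 5), (31, 13, 3, 40, 14), (31, 2, 13, 13, 3), (31, 2, 13, 2, 5), (31, 2, 13, 40, 14), (31, 2, 5, 13, 3), (31, 2, 5, 2, 13), (31, 2, 5, 40, 14), (31, 40, 14, 13, 3), (31, 40, 14, 2, 13), (31, 40, 14, 2, 5)}.
π_{D2, A} gives {(12, 30), (13, 31), (14, 30), (18, 30), (2, 31), (31, 30), (40, 31)} (17 duplicate(s) eliminated).

{(12, 30), (13, 31), (14, 30), (18, 30), (2, 31), (31, 30), (40, 31)}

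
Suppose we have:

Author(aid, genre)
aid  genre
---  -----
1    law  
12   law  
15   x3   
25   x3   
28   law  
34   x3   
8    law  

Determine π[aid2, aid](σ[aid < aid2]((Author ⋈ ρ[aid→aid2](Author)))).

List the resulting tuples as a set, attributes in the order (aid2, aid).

ρ[aid→aid2]: schema becomes (aid2, genre); tuples unchanged.
Author ⋈ ρ[aid→aid2](Author) (natural join on genre): {(1, law, 1), (1, law, 12), (1, law, 28), (1, law, 8), (12, law, 1), (12, law, 12), (12, law, 28), (12, law, 8), (15, x3, 15), (15, x3, 25), (15, x3, 34), (25, x3, 15), (25, x3, 25), (25, x3, 34), (28, law, 1), (28, law, 12), (28, law, 28), (28, law, 8), (34, x3, 15), (34, x3, 25), (34, x3, 34), (8, law, 1), (8, law, 12), (8, law, 28), (8, law, 8)}
Filtering on aid < aid2 leaves {(1, law, 12), (1, law, 28), (1, law, 8), (12, law, 28), (15, x3, 25), (15, x3, 34), (25, x3, 34), (8, law, 12), (8, law, 28)}.
π[aid2, aid]: project onto (aid2, aid) → {(12, 1), (12, 8), (25, 15), (28, 1), (28, 12), (28, 8), (34, 15), (34, 25), (8, 1)}

{(12, 1), (12, 8), (25, 15), (28, 1), (28, 12), (28, 8), (34, 15), (34, 25), (8, 1)}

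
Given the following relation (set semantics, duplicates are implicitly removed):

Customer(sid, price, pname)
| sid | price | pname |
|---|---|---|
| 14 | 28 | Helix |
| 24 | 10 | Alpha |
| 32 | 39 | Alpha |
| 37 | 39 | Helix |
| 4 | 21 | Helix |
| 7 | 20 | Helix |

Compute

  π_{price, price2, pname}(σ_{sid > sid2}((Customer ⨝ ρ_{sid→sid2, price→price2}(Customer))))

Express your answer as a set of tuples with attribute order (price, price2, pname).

{(20, 21, Helix), (28, 20, Helix), (28, 21, Helix), (39, 10, Alpha), (39, 20, Helix), (39, 21, Helix), (39, 28, Helix)}

ρ[sid→sid2, price→price2]: schema becomes (sid2, price2, pname); tuples unchanged.
Natural join on pname: {(14, 28, Helix, 14, 28), (14, 28, Helix, 37, 39), (14, 28, Helix, 4, 21), (14, 28, Helix, 7, 20), (24, 10, Alpha, 24, 10), (24, 10, Alpha, 32, 39), (32, 39, Alpha, 24, 10), (32, 39, Alpha, 32, 39), (37, 39, Helix, 14, 28), (37, 39, Helix, 37, 39), (37, 39, Helix, 4, 21), (37, 39, Helix, 7, 20), (4, 21, Helix, 14, 28), (4, 21, Helix, 37, 39), (4, 21, Helix, 4, 21), (4, 21, Helix, 7, 20), (7, 20, Helix, 14, 28), (7, 20, Helix, 37, 39), (7, 20, Helix, 4, 21), (7, 20, Helix, 7, 20)}
Selection sid > sid2: {(14, 28, Helix, 4, 21), (14, 28, Helix, 7, 20), (32, 39, Alpha, 24, 10), (37, 39, Helix, 14, 28), (37, 39, Helix, 4, 21), (37, 39, Helix, 7, 20), (7, 20, Helix, 4, 21)}
π_{price, price2, pname} gives {(20, 21, Helix), (28, 20, Helix), (28, 21, Helix), (39, 10, Alpha), (39, 20, Helix), (39, 21, Helix), (39, 28, Helix)}.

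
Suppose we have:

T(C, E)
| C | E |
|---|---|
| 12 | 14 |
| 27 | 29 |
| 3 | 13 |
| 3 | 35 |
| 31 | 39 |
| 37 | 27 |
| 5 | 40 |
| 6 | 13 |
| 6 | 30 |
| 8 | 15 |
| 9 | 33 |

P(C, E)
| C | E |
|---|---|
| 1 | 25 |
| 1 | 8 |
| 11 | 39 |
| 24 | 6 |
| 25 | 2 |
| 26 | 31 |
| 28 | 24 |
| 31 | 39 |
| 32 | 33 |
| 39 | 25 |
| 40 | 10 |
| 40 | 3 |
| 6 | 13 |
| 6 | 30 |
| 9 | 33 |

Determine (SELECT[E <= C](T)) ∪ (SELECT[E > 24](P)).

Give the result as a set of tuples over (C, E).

{(1, 25), (11, 39), (26, 31), (31, 39), (32, 33), (37, 27), (39, 25), (6, 30), (9, 33)}

σ[E <= C]: keep tuples satisfying E <= C → {(37, 27)}
σ[E > 24]: keep tuples satisfying E > 24 → {(1, 25), (11, 39), (26, 31), (31, 39), (32, 33), (39, 25), (6, 30), (9, 33)}
Taking the union: {(1, 25), (11, 39), (26, 31), (31, 39), (32, 33), (37, 27), (39, 25), (6, 30), (9, 33)}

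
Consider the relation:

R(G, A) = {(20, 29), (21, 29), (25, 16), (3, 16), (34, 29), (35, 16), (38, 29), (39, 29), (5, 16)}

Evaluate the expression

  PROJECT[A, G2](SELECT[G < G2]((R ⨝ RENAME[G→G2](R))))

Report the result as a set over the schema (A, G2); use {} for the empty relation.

{(16, 25), (16, 35), (16, 5), (29, 21), (29, 34), (29, 38), (29, 39)}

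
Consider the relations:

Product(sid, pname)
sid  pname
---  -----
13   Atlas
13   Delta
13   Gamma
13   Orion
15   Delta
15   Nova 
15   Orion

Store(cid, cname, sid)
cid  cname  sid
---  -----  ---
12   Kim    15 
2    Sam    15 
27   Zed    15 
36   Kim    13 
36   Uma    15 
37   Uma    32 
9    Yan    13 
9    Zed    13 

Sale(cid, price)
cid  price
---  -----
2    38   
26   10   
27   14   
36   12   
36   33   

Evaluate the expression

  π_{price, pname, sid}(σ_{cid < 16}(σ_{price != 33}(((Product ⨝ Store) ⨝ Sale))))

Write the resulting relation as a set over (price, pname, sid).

Joining Product and Store on sid yields {(13, Atlas, 36, Kim), (13, Atlas, 9, Yan), (13, Atlas, 9, Zed), (13, Delta, 36, Kim), (13, Delta, 9, Yan), (13, Delta, 9, Zed), (13, Gamma, 36, Kim), (13, Gamma, 9, Yan), (13, Gamma, 9, Zed), (13, Orion, 36, Kim), (13, Orion, 9, Yan), (13, Orion, 9, Zed), (15, Delta, 12, Kim), (15, Delta, 2, Sam), (15, Delta, 27, Zed), (15, Delta, 36, Uma), (15, Nova, 12, Kim), (15, Nova, 2, Sam), (15, Nova, 27, Zed), (15, Nova, 36, Uma), (15, Orion, 12, Kim), (15, Orion, 2, Sam), (15, Orion, 27, Zed), (15, Orion, 36, Uma)}.
Joining (Product ⨝ Store) and Sale on cid yields {(13, Atlas, 36, Kim, 12), (13, Atlas, 36, Kim, 33), (13, Delta, 36, Kim, 12), (13, Delta, 36, Kim, 33), (13, Gamma, 36, Kim, 12), (13, Gamma, 36, Kim, 33), (13, Orion, 36, Kim, 12), (13, Orion, 36, Kim, 33), (15, Delta, 2, Sam, 38), (15, Delta, 27, Zed, 14), (15, Delta, 36, Uma, 12), (15, Delta, 36, Uma, 33), (15, Nova, 2, Sam, 38), (15, Nova, 27, Zed, 14), (15, Nova, 36, Uma, 12), (15, Nova, 36, Uma, 33), (15, Orion, 2, Sam, 38), (15, Orion, 27, Zed, 14), (15, Orion, 36, Uma, 12), (15, Orion, 36, Uma, 33)}.
Selection price != 33: {(13, Atlas, 36, Kim, 12), (13, Delta, 36, Kim, 12), (13, Gamma, 36, Kim, 12), (13, Orion, 36, Kim, 12), (15, Delta, 2, Sam, 38), (15, Delta, 27, Zed, 14), (15, Delta, 36, Uma, 12), (15, Nova, 2, Sam, 38), (15, Nova, 27, Zed, 14), (15, Nova, 36, Uma, 12), (15, Orion, 2, Sam, 38), (15, Orion, 27, Zed, 14), (15, Orion, 36, Uma, 12)}
Selection cid < 16: {(15, Delta, 2, Sam, 38), (15, Nova, 2, Sam, 38), (15, Orion, 2, Sam, 38)}
Projecting to price, pname, sid: {(38, Delta, 15), (38, Nova, 15), (38, Orion, 15)}

{(38, Delta, 15), (38, Nova, 15), (38, Orion, 15)}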